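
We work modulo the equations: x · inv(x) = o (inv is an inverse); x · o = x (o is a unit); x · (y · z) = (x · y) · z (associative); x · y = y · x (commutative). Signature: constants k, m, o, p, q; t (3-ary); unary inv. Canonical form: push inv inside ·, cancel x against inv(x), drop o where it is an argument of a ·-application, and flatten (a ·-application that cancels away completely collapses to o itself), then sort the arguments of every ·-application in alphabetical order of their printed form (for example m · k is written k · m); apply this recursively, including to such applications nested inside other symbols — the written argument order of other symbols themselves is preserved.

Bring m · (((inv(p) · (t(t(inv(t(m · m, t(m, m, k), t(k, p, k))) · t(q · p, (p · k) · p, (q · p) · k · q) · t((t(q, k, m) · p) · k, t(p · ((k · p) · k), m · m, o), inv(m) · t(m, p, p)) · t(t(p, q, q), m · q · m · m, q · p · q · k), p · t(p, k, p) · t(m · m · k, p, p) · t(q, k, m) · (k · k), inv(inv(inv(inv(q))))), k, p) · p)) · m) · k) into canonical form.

Push inv inside:  distribute inv over · and collapse double inv
Cancel:  p cancels
Combine occurrences:  m · m · t(t(inv(t(m · m, t(m, m, k), t(k, p, k))) · t(k · p · t(q, k, m), t(k · k · p · p, m · m, o), inv(m) · t(m, p, p)) · t(p · q, k · p · p, k · p · q · q) · t(t(p, q, q), m · m · m · q, k · p · q · q), k · k · p · t(k · m · m, p, p) · t(p, k, p) · t(q, k, m), q), k, p) · k
Sort:  k · m · m · t(t(inv(t(m · m, t(m, m, k), t(k, p, k))) · t(k · p · t(q, k, m), t(k · k · p · p, m · m, o), inv(m) · t(m, p, p)) · t(p · q, k · p · p, k · p · q · q) · t(t(p, q, q), m · m · m · q, k · p · q · q), k · k · p · t(k · m · m, p, p) · t(p, k, p) · t(q, k, m), q), k, p)

Answer: k · m · m · t(t(inv(t(m · m, t(m, m, k), t(k, p, k))) · t(k · p · t(q, k, m), t(k · k · p · p, m · m, o), inv(m) · t(m, p, p)) · t(p · q, k · p · p, k · p · q · q) · t(t(p, q, q), m · m · m · q, k · p · q · q), k · k · p · t(k · m · m, p, p) · t(p, k, p) · t(q, k, m), q), k, p)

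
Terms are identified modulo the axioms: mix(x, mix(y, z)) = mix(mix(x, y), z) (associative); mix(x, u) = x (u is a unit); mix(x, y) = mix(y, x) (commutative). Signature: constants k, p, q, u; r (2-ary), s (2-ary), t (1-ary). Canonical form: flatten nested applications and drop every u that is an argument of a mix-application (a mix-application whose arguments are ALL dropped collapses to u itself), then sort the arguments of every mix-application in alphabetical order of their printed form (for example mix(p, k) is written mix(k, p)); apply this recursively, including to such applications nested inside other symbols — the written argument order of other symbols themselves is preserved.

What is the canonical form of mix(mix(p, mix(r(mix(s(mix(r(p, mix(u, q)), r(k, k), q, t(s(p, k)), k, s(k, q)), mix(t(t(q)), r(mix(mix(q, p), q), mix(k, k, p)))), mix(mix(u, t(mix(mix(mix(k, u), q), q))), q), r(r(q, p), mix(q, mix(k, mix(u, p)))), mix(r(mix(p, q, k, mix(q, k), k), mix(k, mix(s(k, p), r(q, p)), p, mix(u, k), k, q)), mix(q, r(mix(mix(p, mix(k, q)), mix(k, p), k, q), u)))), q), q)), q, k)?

Answer: mix(k, p, q, q, r(mix(q, q, r(mix(k, k, k, p, p, q, q), u), r(mix(k, k, k, p, q, q), mix(k, k, k, p, q, r(q, p), s(k, p))), r(r(q, p), mix(k, p, q)), s(mix(k, q, r(k, k), r(p, q), s(k, q), t(s(p, k))), mix(r(mix(p, q, q), mix(k, k, p)), t(t(q)))), t(mix(k, q, q))), q))

Derivation:
Flatten:  mix(p, r(mix(s(mix(r(p, mix(u, q)), r(k, k), q, t(s(p, k)), k, s(k, q)), mix(t(t(q)), r(mix(mix(q, p), q), mix(k, k, p)))), mix(mix(u, t(mix(mix(mix(k, u), q), q))), q), r(r(q, p), mix(q, mix(k, mix(u, p)))), mix(r(mix(p, q, k, mix(q, k), k), mix(k, mix(s(k, p), r(q, p)), p, mix(u, k), k, q)), mix(q, r(mix(mix(p, mix(k, q)), mix(k, p), k, q), u)))), q), q, q, k)
Canonicalize subterm:  r(mix(s(mix(r(p, mix(u, q)), r(k, k), q, t(s(p, k)), k, s(k, q)), mix(t(t(q)), r(mix(mix(q, p), q), mix(k, k, p)))), mix(mix(u, t(mix(mix(mix(k, u), q), q))), q), r(r(q, p), mix(q, mix(k, mix(u, p)))), mix(r(mix(p, q, k, mix(q, k), k), mix(k, mix(s(k, p), r(q, p)), p, mix(u, k), k, q)), mix(q, r(mix(mix(p, mix(k, q)), mix(k, p), k, q), u)))), q)  →  r(mix(q, q, r(mix(k, k, k, p, p, q, q), u), r(mix(k, k, k, p, q, q), mix(k, k, k, p, q, r(q, p), s(k, p))), r(r(q, p), mix(k, p, q)), s(mix(k, q, r(k, k), r(p, q), s(k, q), t(s(p, k))), mix(r(mix(p, q, q), mix(k, k, p)), t(t(q)))), t(mix(k, q, q))), q)
Sort:  mix(k, p, q, q, r(mix(q, q, r(mix(k, k, k, p, p, q, q), u), r(mix(k, k, k, p, q, q), mix(k, k, k, p, q, r(q, p), s(k, p))), r(r(q, p), mix(k, p, q)), s(mix(k, q, r(k, k), r(p, q), s(k, q), t(s(p, k))), mix(r(mix(p, q, q), mix(k, k, p)), t(t(q)))), t(mix(k, q, q))), q))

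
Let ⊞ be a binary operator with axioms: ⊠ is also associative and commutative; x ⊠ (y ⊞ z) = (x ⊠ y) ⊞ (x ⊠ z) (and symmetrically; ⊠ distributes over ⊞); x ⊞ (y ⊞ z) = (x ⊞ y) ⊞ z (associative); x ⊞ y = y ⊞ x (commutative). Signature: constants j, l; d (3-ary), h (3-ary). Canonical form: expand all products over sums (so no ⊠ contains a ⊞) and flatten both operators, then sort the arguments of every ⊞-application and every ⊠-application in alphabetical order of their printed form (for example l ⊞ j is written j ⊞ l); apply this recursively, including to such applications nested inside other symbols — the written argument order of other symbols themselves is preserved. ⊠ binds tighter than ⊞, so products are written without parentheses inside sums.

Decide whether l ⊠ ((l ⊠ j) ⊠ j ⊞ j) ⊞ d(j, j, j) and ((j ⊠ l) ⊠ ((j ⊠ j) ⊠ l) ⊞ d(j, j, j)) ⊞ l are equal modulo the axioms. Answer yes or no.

Answer: no — d(j, j, j) ⊞ j ⊠ j ⊠ l ⊠ l ⊞ j ⊠ l vs d(j, j, j) ⊞ j ⊠ j ⊠ j ⊠ l ⊠ l ⊞ l

Derivation:
Left:  l ⊠ ((l ⊠ j) ⊠ j ⊞ j) ⊞ d(j, j, j)
  Expand:  j ⊠ j ⊠ l ⊠ l ⊞ j ⊠ l ⊞ d(j, j, j)
  Order the arguments:  d(j, j, j) ⊞ j ⊠ j ⊠ l ⊠ l ⊞ j ⊠ l
Right:  ((j ⊠ l) ⊠ ((j ⊠ j) ⊠ l) ⊞ d(j, j, j)) ⊞ l
  Flatten:  j ⊠ j ⊠ j ⊠ l ⊠ l ⊞ d(j, j, j) ⊞ l
  Sort:  d(j, j, j) ⊞ j ⊠ j ⊠ j ⊠ l ⊠ l ⊞ l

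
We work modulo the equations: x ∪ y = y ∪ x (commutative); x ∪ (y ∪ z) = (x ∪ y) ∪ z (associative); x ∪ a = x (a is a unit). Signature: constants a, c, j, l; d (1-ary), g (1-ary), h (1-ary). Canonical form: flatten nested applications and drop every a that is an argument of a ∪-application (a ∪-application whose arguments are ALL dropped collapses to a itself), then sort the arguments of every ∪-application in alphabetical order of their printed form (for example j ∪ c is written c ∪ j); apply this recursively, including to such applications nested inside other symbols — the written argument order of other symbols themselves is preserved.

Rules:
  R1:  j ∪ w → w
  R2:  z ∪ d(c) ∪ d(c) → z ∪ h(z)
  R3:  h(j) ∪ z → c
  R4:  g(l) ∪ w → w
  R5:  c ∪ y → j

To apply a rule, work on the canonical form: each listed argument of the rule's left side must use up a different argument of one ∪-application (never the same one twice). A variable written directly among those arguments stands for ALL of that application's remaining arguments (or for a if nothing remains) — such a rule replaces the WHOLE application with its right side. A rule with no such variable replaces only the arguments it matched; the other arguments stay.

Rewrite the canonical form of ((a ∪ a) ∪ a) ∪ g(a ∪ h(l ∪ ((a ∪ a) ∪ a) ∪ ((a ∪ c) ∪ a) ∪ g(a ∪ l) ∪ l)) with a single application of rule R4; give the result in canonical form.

Canonical form:  g(h(c ∪ g(l) ∪ l ∪ l))
Apply R4:  consuming g(l);  w := c ∪ l ∪ l
Every leftover argument binds to the variable; the entire application is replaced.
New term:  g(h(c ∪ l ∪ l))

Answer: g(h(c ∪ l ∪ l))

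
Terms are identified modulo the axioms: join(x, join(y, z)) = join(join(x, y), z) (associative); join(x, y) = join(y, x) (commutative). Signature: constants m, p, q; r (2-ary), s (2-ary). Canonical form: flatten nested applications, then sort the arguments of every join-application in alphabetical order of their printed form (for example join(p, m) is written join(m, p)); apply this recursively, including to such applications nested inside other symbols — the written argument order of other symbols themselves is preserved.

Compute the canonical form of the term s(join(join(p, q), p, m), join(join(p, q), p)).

Answer: s(join(m, p, p, q), join(p, p, q))

Derivation:
Descend into:  join(join(p, q), p, m)
Merge nested applications:  join(p, q, p, m)
Sort arguments:  join(m, p, p, q)
Rebuild:  s(join(m, p, p, q), join(p, p, q))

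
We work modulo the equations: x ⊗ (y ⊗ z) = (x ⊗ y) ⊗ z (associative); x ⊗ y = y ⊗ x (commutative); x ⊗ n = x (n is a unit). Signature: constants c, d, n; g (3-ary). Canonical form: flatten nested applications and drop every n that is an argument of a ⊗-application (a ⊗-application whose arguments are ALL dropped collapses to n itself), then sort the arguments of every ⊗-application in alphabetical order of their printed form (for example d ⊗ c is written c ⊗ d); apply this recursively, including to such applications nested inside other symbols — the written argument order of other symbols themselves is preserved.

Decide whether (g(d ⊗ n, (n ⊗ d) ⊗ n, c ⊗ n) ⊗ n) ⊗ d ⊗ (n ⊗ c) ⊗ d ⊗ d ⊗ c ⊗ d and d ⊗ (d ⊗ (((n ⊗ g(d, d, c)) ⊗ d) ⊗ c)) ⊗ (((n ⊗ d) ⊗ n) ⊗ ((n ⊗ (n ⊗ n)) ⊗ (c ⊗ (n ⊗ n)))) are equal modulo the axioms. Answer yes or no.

Left:  (g(d ⊗ n, (n ⊗ d) ⊗ n, c ⊗ n) ⊗ n) ⊗ d ⊗ (n ⊗ c) ⊗ d ⊗ d ⊗ c ⊗ d
  Un-nest:  g(d ⊗ n, (n ⊗ d) ⊗ n, c ⊗ n) ⊗ n ⊗ d ⊗ n ⊗ c ⊗ d ⊗ d ⊗ c ⊗ d
  Inside:  g(d ⊗ n, (n ⊗ d) ⊗ n, c ⊗ n)  →  g(d, d, c)
  Unit:  drop n (×2)
  Order the arguments:  c ⊗ c ⊗ d ⊗ d ⊗ d ⊗ d ⊗ g(d, d, c)
Right:  d ⊗ (d ⊗ (((n ⊗ g(d, d, c)) ⊗ d) ⊗ c)) ⊗ (((n ⊗ d) ⊗ n) ⊗ ((n ⊗ (n ⊗ n)) ⊗ (c ⊗ (n ⊗ n))))
  Flatten:  d ⊗ d ⊗ n ⊗ g(d, d, c) ⊗ d ⊗ c ⊗ n ⊗ d ⊗ n ⊗ n ⊗ n ⊗ n ⊗ c ⊗ n ⊗ n
  Drop the unit:  drop n (×8)
  Sort arguments:  c ⊗ c ⊗ d ⊗ d ⊗ d ⊗ d ⊗ g(d, d, c)

Answer: yes — both canonical forms are c ⊗ c ⊗ d ⊗ d ⊗ d ⊗ d ⊗ g(d, d, c)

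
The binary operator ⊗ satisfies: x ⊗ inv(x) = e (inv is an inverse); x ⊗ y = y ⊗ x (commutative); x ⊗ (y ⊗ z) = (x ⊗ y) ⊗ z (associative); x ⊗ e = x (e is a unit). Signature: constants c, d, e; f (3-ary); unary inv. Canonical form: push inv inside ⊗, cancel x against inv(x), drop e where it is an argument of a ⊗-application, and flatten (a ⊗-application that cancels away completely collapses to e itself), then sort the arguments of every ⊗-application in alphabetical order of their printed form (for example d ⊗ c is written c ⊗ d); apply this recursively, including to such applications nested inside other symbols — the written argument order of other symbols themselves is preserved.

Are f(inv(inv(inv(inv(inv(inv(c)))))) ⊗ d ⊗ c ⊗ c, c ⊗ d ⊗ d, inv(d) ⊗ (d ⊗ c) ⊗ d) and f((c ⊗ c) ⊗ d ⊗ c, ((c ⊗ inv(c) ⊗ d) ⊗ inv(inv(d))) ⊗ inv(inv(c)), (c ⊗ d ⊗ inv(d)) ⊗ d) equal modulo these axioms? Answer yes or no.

Left:  f(inv(inv(inv(inv(inv(inv(c)))))) ⊗ d ⊗ c ⊗ c, c ⊗ d ⊗ d, inv(d) ⊗ (d ⊗ c) ⊗ d)
  Focus inside:  inv(inv(inv(inv(inv(inv(c)))))) ⊗ d ⊗ c ⊗ c
  Push inv inside:  distribute inv over ⊗ and collapse double inv
  Collect:  c ⊗ c ⊗ c ⊗ d
  Reassemble:  f(c ⊗ c ⊗ c ⊗ d, c ⊗ d ⊗ d, c ⊗ d)
Right:  f((c ⊗ c) ⊗ d ⊗ c, ((c ⊗ inv(c) ⊗ d) ⊗ inv(inv(d))) ⊗ inv(inv(c)), (c ⊗ d ⊗ inv(d)) ⊗ d)
  Work inside:  ((c ⊗ inv(c) ⊗ d) ⊗ inv(inv(d))) ⊗ inv(inv(c))
  Push inv inside:  distribute inv over ⊗ and collapse double inv
  Combine occurrences:  c ⊗ d ⊗ d
  Reassemble:  f(c ⊗ c ⊗ c ⊗ d, c ⊗ d ⊗ d, c ⊗ d)

Answer: yes — both canonical forms are f(c ⊗ c ⊗ c ⊗ d, c ⊗ d ⊗ d, c ⊗ d)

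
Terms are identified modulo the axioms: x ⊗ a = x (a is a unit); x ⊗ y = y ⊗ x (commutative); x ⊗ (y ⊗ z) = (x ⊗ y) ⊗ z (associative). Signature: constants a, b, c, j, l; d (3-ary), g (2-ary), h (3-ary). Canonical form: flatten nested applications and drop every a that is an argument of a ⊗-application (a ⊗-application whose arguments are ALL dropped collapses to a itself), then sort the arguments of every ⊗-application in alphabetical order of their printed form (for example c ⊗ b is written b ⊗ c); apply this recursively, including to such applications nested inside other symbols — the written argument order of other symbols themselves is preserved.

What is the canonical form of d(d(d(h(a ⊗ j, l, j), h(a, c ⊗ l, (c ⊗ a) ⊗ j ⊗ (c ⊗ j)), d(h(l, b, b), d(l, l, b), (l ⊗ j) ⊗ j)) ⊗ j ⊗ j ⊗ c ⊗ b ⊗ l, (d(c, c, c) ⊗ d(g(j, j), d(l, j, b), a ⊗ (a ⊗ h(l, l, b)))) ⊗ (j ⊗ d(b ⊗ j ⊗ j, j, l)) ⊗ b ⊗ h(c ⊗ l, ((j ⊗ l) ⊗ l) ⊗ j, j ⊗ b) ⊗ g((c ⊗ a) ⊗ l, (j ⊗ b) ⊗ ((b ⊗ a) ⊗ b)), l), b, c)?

Answer: d(d(b ⊗ c ⊗ d(h(j, l, j), h(a, c ⊗ l, c ⊗ c ⊗ j ⊗ j), d(h(l, b, b), d(l, l, b), j ⊗ j ⊗ l)) ⊗ j ⊗ j ⊗ l, b ⊗ d(b ⊗ j ⊗ j, j, l) ⊗ d(c, c, c) ⊗ d(g(j, j), d(l, j, b), h(l, l, b)) ⊗ g(c ⊗ l, b ⊗ b ⊗ b ⊗ j) ⊗ h(c ⊗ l, j ⊗ j ⊗ l ⊗ l, b ⊗ j) ⊗ j, l), b, c)

Derivation:
Descend into:  (d(c, c, c) ⊗ d(g(j, j), d(l, j, b), a ⊗ (a ⊗ h(l, l, b)))) ⊗ (j ⊗ d(b ⊗ j ⊗ j, j, l)) ⊗ b ⊗ h(c ⊗ l, ((j ⊗ l) ⊗ l) ⊗ j, j ⊗ b) ⊗ g((c ⊗ a) ⊗ l, (j ⊗ b) ⊗ ((b ⊗ a) ⊗ b))
Un-nest:  d(c, c, c) ⊗ d(g(j, j), d(l, j, b), a ⊗ (a ⊗ h(l, l, b))) ⊗ j ⊗ d(b ⊗ j ⊗ j, j, l) ⊗ b ⊗ h(c ⊗ l, ((j ⊗ l) ⊗ l) ⊗ j, j ⊗ b) ⊗ g((c ⊗ a) ⊗ l, (j ⊗ b) ⊗ ((b ⊗ a) ⊗ b))
Simplify inside:  d(g(j, j), d(l, j, b), a ⊗ (a ⊗ h(l, l, b)))  →  d(g(j, j), d(l, j, b), h(l, l, b))
Simplify inside:  h(c ⊗ l, ((j ⊗ l) ⊗ l) ⊗ j, j ⊗ b)  →  h(c ⊗ l, j ⊗ j ⊗ l ⊗ l, b ⊗ j)
Canonicalize subterm:  g((c ⊗ a) ⊗ l, (j ⊗ b) ⊗ ((b ⊗ a) ⊗ b))  →  g(c ⊗ l, b ⊗ b ⊗ b ⊗ j)
Sort arguments:  b ⊗ d(b ⊗ j ⊗ j, j, l) ⊗ d(c, c, c) ⊗ d(g(j, j), d(l, j, b), h(l, l, b)) ⊗ g(c ⊗ l, b ⊗ b ⊗ b ⊗ j) ⊗ h(c ⊗ l, j ⊗ j ⊗ l ⊗ l, b ⊗ j) ⊗ j
Put back:  d(d(b ⊗ c ⊗ d(h(j, l, j), h(a, c ⊗ l, c ⊗ c ⊗ j ⊗ j), d(h(l, b, b), d(l, l, b), j ⊗ j ⊗ l)) ⊗ j ⊗ j ⊗ l, b ⊗ d(b ⊗ j ⊗ j, j, l) ⊗ d(c, c, c) ⊗ d(g(j, j), d(l, j, b), h(l, l, b)) ⊗ g(c ⊗ l, b ⊗ b ⊗ b ⊗ j) ⊗ h(c ⊗ l, j ⊗ j ⊗ l ⊗ l, b ⊗ j) ⊗ j, l), b, c)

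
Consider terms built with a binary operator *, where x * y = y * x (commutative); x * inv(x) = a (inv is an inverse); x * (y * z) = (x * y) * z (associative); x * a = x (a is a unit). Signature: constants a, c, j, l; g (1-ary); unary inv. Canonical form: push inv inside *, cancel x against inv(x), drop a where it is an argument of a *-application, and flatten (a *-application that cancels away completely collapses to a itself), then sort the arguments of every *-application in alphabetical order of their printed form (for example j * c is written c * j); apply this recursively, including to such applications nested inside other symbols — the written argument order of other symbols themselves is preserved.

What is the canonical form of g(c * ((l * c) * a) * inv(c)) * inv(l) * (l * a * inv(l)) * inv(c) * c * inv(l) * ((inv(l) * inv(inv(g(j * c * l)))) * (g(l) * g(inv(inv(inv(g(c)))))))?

Push inv inside:  distribute inv over * and collapse double inv
Cancel:  c cancels
Collect:  g(c * l) * inv(l) * inv(l) * inv(l) * g(c * j * l) * g(l) * g(inv(g(c)))
Sort arguments:  g(c * j * l) * g(c * l) * g(inv(g(c))) * g(l) * inv(l) * inv(l) * inv(l)

Answer: g(c * j * l) * g(c * l) * g(inv(g(c))) * g(l) * inv(l) * inv(l) * inv(l)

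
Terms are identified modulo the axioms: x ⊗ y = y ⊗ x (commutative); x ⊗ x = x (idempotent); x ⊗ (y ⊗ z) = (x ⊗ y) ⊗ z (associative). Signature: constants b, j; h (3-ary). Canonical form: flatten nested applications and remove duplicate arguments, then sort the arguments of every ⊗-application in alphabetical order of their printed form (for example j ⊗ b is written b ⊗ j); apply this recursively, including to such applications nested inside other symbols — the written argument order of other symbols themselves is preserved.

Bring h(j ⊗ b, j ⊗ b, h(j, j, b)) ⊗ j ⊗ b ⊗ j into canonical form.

Answer: b ⊗ h(b ⊗ j, b ⊗ j, h(j, j, b)) ⊗ j

Derivation:
Inside:  h(j ⊗ b, j ⊗ b, h(j, j, b))  →  h(b ⊗ j, b ⊗ j, h(j, j, b))
Idempotence:  drop duplicate j
Sort arguments:  b ⊗ h(b ⊗ j, b ⊗ j, h(j, j, b)) ⊗ j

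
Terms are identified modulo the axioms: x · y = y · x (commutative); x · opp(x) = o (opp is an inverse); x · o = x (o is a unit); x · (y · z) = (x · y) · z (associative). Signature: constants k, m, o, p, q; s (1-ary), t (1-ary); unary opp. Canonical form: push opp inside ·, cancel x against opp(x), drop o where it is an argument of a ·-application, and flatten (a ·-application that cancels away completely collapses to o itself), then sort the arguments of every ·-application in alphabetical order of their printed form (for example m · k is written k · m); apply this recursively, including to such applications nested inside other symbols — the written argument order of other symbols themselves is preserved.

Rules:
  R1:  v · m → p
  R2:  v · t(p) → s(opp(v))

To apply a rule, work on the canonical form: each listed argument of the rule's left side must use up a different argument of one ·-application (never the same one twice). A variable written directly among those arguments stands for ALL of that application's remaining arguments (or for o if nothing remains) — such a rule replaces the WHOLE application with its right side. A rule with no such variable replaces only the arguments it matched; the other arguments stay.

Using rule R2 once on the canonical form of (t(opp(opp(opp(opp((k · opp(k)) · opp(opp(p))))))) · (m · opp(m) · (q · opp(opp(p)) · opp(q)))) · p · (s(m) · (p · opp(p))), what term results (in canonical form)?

Answer: s(opp(p) · opp(p) · opp(s(m)))

Derivation:
Canonical form:  p · p · s(m) · t(p)
Match R2:  consume t(p);  v := p · p · s(m)
Every leftover argument binds to the variable; the entire application is replaced.
Giving:  s(opp(p) · opp(p) · opp(s(m)))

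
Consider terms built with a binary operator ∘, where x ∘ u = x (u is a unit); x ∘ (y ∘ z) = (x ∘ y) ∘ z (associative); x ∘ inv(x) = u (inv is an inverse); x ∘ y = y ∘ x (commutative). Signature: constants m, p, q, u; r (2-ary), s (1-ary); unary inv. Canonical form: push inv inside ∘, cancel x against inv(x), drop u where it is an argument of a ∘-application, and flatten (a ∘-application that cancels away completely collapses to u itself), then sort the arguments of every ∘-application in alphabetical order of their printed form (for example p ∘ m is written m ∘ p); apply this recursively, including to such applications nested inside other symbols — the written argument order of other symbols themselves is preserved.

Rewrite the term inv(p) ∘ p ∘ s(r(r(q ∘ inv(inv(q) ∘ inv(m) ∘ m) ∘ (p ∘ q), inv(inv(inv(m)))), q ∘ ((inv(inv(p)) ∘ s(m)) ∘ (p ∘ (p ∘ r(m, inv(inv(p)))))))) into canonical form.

Push inv inside:  distribute inv over ∘ and collapse double inv
Cancel:  p cancels
Combine occurrences:  s(r(r(p ∘ q ∘ q ∘ q, inv(m)), p ∘ p ∘ p ∘ q ∘ r(m, p) ∘ s(m)))

Answer: s(r(r(p ∘ q ∘ q ∘ q, inv(m)), p ∘ p ∘ p ∘ q ∘ r(m, p) ∘ s(m)))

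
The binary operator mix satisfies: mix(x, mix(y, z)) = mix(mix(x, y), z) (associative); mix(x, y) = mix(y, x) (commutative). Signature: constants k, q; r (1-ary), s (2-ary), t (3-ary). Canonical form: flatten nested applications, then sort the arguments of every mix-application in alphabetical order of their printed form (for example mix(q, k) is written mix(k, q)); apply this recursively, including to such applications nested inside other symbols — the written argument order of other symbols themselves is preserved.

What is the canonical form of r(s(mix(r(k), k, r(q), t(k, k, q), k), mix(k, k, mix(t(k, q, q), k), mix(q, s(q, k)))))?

Answer: r(s(mix(k, k, r(k), r(q), t(k, k, q)), mix(k, k, k, q, s(q, k), t(k, q, q))))

Derivation:
Focus inside:  mix(k, k, mix(t(k, q, q), k), mix(q, s(q, k)))
Flatten:  mix(k, k, t(k, q, q), k, q, s(q, k))
Order the arguments:  mix(k, k, k, q, s(q, k), t(k, q, q))
Rebuild:  r(s(mix(k, k, r(k), r(q), t(k, k, q)), mix(k, k, k, q, s(q, k), t(k, q, q))))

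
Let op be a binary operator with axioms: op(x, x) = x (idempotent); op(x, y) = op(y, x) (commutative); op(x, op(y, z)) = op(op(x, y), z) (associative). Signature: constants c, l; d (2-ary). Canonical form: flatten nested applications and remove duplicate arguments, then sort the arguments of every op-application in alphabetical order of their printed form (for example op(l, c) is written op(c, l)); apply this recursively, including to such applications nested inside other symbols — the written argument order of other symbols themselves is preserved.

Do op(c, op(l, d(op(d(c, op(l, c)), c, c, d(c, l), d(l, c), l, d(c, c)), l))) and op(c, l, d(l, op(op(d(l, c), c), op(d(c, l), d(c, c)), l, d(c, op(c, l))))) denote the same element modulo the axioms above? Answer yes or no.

Answer: no — op(c, d(op(c, d(c, c), d(c, l), d(c, op(c, l)), d(l, c), l), l), l) vs op(c, d(l, op(c, d(c, c), d(c, l), d(c, op(c, l)), d(l, c), l)), l)

Derivation:
Left:  op(c, op(l, d(op(d(c, op(l, c)), c, c, d(c, l), d(l, c), l, d(c, c)), l)))
  Merge nested applications:  op(c, l, d(op(d(c, op(l, c)), c, c, d(c, l), d(l, c), l, d(c, c)), l))
  Simplify inside:  d(op(d(c, op(l, c)), c, c, d(c, l), d(l, c), l, d(c, c)), l)  →  d(op(c, d(c, c), d(c, l), d(c, op(c, l)), d(l, c), l), l)
  Order the arguments:  op(c, d(op(c, d(c, c), d(c, l), d(c, op(c, l)), d(l, c), l), l), l)
Right:  op(c, l, d(l, op(op(d(l, c), c), op(d(c, l), d(c, c)), l, d(c, op(c, l)))))
  Canonicalize subterm:  d(l, op(op(d(l, c), c), op(d(c, l), d(c, c)), l, d(c, op(c, l))))  →  d(l, op(c, d(c, c), d(c, l), d(c, op(c, l)), d(l, c), l))
  Order the arguments:  op(c, d(l, op(c, d(c, c), d(c, l), d(c, op(c, l)), d(l, c), l)), l)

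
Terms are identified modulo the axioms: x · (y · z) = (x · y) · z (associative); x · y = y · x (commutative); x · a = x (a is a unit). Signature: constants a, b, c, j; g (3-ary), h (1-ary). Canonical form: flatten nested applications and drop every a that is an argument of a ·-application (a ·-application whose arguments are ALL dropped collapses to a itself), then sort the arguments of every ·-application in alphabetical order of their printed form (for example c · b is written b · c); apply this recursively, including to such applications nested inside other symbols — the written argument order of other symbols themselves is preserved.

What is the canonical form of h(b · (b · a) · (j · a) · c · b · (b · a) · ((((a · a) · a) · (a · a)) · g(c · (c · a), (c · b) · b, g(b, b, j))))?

Answer: h(b · b · b · b · c · g(c · c, b · b · c, g(b, b, j)) · j)

Derivation:
Work inside:  b · (b · a) · (j · a) · c · b · (b · a) · ((((a · a) · a) · (a · a)) · g(c · (c · a), (c · b) · b, g(b, b, j)))
Un-nest:  b · b · a · j · a · c · b · b · a · a · a · a · a · a · g(c · (c · a), (c · b) · b, g(b, b, j))
Simplify inside:  g(c · (c · a), (c · b) · b, g(b, b, j))  →  g(c · c, b · b · c, g(b, b, j))
Drop the unit:  drop a (×8)
Order the arguments:  b · b · b · b · c · g(c · c, b · b · c, g(b, b, j)) · j
Put back:  h(b · b · b · b · c · g(c · c, b · b · c, g(b, b, j)) · j)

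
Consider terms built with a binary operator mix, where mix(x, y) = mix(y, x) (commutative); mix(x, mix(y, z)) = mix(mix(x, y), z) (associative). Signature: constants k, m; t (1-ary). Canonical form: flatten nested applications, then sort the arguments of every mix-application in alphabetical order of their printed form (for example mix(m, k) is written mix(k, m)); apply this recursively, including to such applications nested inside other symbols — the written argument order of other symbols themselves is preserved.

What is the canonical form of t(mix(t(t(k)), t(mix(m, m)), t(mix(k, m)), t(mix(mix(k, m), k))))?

Work inside:  mix(t(t(k)), t(mix(m, m)), t(mix(k, m)), t(mix(mix(k, m), k)))
Inside:  t(mix(mix(k, m), k))  →  t(mix(k, k, m))
Sort:  mix(t(mix(k, k, m)), t(mix(k, m)), t(mix(m, m)), t(t(k)))
Rebuild:  t(mix(t(mix(k, k, m)), t(mix(k, m)), t(mix(m, m)), t(t(k))))

Answer: t(mix(t(mix(k, k, m)), t(mix(k, m)), t(mix(m, m)), t(t(k))))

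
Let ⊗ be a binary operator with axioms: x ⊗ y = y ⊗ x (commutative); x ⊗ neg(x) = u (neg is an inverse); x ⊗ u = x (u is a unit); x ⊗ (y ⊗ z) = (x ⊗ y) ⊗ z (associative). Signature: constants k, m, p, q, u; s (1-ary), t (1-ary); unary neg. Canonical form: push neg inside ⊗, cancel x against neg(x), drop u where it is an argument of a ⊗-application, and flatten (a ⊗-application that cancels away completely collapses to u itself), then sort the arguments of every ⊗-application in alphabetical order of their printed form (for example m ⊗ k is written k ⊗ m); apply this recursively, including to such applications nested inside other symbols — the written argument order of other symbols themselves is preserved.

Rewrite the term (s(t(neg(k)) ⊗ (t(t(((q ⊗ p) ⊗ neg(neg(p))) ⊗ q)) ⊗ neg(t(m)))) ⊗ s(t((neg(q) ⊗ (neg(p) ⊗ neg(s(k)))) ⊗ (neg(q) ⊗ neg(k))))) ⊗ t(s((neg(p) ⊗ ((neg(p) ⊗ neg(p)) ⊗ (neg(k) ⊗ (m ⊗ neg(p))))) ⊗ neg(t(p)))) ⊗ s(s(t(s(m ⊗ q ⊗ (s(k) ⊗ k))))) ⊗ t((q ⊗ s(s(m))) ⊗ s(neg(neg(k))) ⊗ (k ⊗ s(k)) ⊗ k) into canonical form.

Push neg inside:  distribute neg over ⊗ and collapse double neg
Combine occurrences:  s(neg(t(m)) ⊗ t(neg(k)) ⊗ t(t(p ⊗ p ⊗ q ⊗ q))) ⊗ s(t(neg(k) ⊗ neg(p) ⊗ neg(q) ⊗ neg(q) ⊗ neg(s(k)))) ⊗ t(s(m ⊗ neg(k) ⊗ neg(p) ⊗ neg(p) ⊗ neg(p) ⊗ neg(p) ⊗ neg(t(p)))) ⊗ s(s(t(s(k ⊗ m ⊗ q ⊗ s(k))))) ⊗ t(k ⊗ k ⊗ q ⊗ s(k) ⊗ s(k) ⊗ s(s(m)))
Sort arguments:  s(neg(t(m)) ⊗ t(neg(k)) ⊗ t(t(p ⊗ p ⊗ q ⊗ q))) ⊗ s(s(t(s(k ⊗ m ⊗ q ⊗ s(k))))) ⊗ s(t(neg(k) ⊗ neg(p) ⊗ neg(q) ⊗ neg(q) ⊗ neg(s(k)))) ⊗ t(k ⊗ k ⊗ q ⊗ s(k) ⊗ s(k) ⊗ s(s(m))) ⊗ t(s(m ⊗ neg(k) ⊗ neg(p) ⊗ neg(p) ⊗ neg(p) ⊗ neg(p) ⊗ neg(t(p))))

Answer: s(neg(t(m)) ⊗ t(neg(k)) ⊗ t(t(p ⊗ p ⊗ q ⊗ q))) ⊗ s(s(t(s(k ⊗ m ⊗ q ⊗ s(k))))) ⊗ s(t(neg(k) ⊗ neg(p) ⊗ neg(q) ⊗ neg(q) ⊗ neg(s(k)))) ⊗ t(k ⊗ k ⊗ q ⊗ s(k) ⊗ s(k) ⊗ s(s(m))) ⊗ t(s(m ⊗ neg(k) ⊗ neg(p) ⊗ neg(p) ⊗ neg(p) ⊗ neg(p) ⊗ neg(t(p))))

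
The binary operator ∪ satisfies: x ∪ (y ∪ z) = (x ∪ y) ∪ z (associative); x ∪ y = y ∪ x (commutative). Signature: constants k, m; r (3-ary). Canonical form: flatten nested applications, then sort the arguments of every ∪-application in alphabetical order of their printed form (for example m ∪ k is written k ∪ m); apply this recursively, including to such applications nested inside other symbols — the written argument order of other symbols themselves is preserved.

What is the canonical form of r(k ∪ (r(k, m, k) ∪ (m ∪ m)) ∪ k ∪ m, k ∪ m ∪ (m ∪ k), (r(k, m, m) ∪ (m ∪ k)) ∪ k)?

Answer: r(k ∪ k ∪ m ∪ m ∪ m ∪ r(k, m, k), k ∪ k ∪ m ∪ m, k ∪ k ∪ m ∪ r(k, m, m))

Derivation:
Work inside:  k ∪ (r(k, m, k) ∪ (m ∪ m)) ∪ k ∪ m
Merge nested applications:  k ∪ r(k, m, k) ∪ m ∪ m ∪ k ∪ m
Sort:  k ∪ k ∪ m ∪ m ∪ m ∪ r(k, m, k)
Reassemble:  r(k ∪ k ∪ m ∪ m ∪ m ∪ r(k, m, k), k ∪ k ∪ m ∪ m, k ∪ k ∪ m ∪ r(k, m, m))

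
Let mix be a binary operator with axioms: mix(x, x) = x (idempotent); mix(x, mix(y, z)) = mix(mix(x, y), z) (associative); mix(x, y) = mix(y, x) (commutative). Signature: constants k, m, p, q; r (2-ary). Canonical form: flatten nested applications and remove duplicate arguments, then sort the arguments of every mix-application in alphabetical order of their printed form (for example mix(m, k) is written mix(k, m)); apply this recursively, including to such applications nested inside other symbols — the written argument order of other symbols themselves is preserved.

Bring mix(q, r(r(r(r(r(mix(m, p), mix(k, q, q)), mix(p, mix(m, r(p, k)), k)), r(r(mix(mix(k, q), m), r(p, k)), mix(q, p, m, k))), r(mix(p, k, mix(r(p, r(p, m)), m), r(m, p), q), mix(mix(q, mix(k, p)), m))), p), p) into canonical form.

Answer: mix(p, q, r(r(r(r(r(mix(m, p), mix(k, q)), mix(k, m, p, r(p, k))), r(r(mix(k, m, q), r(p, k)), mix(k, m, p, q))), r(mix(k, m, p, q, r(m, p), r(p, r(p, m))), mix(k, m, p, q))), p))

Derivation:
Simplify inside:  r(r(r(r(r(mix(m, p), mix(k, q, q)), mix(p, mix(m, r(p, k)), k)), r(r(mix(mix(k, q), m), r(p, k)), mix(q, p, m, k))), r(mix(p, k, mix(r(p, r(p, m)), m), r(m, p), q), mix(mix(q, mix(k, p)), m))), p)  →  r(r(r(r(r(mix(m, p), mix(k, q)), mix(k, m, p, r(p, k))), r(r(mix(k, m, q), r(p, k)), mix(k, m, p, q))), r(mix(k, m, p, q, r(m, p), r(p, r(p, m))), mix(k, m, p, q))), p)
Sort arguments:  mix(p, q, r(r(r(r(r(mix(m, p), mix(k, q)), mix(k, m, p, r(p, k))), r(r(mix(k, m, q), r(p, k)), mix(k, m, p, q))), r(mix(k, m, p, q, r(m, p), r(p, r(p, m))), mix(k, m, p, q))), p))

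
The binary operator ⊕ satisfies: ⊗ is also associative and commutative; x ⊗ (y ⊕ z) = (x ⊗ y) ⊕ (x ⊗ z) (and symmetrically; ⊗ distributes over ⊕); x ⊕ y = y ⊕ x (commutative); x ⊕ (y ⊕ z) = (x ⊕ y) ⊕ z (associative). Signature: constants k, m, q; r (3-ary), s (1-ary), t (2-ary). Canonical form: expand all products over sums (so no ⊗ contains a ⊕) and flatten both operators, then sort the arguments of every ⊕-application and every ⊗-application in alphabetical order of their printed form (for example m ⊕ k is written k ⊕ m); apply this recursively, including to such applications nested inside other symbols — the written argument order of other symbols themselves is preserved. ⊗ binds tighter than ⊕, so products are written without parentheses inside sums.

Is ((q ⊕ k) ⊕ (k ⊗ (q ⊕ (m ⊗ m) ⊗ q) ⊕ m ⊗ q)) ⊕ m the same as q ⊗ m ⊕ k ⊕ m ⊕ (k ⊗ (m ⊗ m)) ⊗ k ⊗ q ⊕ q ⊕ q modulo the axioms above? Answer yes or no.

Answer: no — k ⊕ k ⊗ m ⊗ m ⊗ q ⊕ k ⊗ q ⊕ m ⊕ m ⊗ q ⊕ q vs k ⊕ k ⊗ k ⊗ m ⊗ m ⊗ q ⊕ m ⊕ m ⊗ q ⊕ q ⊕ q

Derivation:
Left:  ((q ⊕ k) ⊕ (k ⊗ (q ⊕ (m ⊗ m) ⊗ q) ⊕ m ⊗ q)) ⊕ m
  Expand:  q ⊕ k ⊕ k ⊗ q ⊕ k ⊗ m ⊗ m ⊗ q ⊕ m ⊗ q ⊕ m
  Sort:  k ⊕ k ⊗ m ⊗ m ⊗ q ⊕ k ⊗ q ⊕ m ⊕ m ⊗ q ⊕ q
Right:  q ⊗ m ⊕ k ⊕ m ⊕ (k ⊗ (m ⊗ m)) ⊗ k ⊗ q ⊕ q ⊕ q
  Flatten:  m ⊗ q ⊕ k ⊕ m ⊕ k ⊗ k ⊗ m ⊗ m ⊗ q ⊕ q ⊕ q
  Sort:  k ⊕ k ⊗ k ⊗ m ⊗ m ⊗ q ⊕ m ⊕ m ⊗ q ⊕ q ⊕ q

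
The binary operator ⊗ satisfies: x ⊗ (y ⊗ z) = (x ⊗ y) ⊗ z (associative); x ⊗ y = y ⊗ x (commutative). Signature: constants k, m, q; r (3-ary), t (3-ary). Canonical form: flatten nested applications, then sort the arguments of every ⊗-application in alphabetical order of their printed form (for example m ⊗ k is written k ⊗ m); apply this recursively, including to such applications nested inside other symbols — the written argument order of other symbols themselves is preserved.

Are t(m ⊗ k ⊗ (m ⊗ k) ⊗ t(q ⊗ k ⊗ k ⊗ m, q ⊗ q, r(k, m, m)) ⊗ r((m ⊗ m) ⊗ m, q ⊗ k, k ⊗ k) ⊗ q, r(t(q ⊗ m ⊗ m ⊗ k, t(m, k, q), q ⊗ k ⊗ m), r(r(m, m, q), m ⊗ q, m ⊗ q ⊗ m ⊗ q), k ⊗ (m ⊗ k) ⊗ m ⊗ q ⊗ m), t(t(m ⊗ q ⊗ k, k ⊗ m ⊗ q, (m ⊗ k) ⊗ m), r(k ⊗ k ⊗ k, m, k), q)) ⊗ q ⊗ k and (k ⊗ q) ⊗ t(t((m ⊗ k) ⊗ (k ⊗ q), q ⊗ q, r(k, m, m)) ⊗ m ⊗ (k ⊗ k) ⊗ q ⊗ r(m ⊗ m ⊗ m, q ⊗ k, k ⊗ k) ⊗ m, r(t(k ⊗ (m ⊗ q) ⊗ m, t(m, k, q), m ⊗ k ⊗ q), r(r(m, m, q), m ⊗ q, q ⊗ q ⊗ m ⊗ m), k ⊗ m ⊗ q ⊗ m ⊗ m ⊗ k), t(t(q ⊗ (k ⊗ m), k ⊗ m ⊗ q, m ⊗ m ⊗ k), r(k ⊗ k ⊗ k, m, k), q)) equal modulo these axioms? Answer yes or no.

Left:  t(m ⊗ k ⊗ (m ⊗ k) ⊗ t(q ⊗ k ⊗ k ⊗ m, q ⊗ q, r(k, m, m)) ⊗ r((m ⊗ m) ⊗ m, q ⊗ k, k ⊗ k) ⊗ q, r(t(q ⊗ m ⊗ m ⊗ k, t(m, k, q), q ⊗ k ⊗ m), r(r(m, m, q), m ⊗ q, m ⊗ q ⊗ m ⊗ q), k ⊗ (m ⊗ k) ⊗ m ⊗ q ⊗ m), t(t(m ⊗ q ⊗ k, k ⊗ m ⊗ q, (m ⊗ k) ⊗ m), r(k ⊗ k ⊗ k, m, k), q)) ⊗ q ⊗ k
  Simplify inside:  t(m ⊗ k ⊗ (m ⊗ k) ⊗ t(q ⊗ k ⊗ k ⊗ m, q ⊗ q, r(k, m, m)) ⊗ r((m ⊗ m) ⊗ m, q ⊗ k, k ⊗ k) ⊗ q, r(t(q ⊗ m ⊗ m ⊗ k, t(m, k, q), q ⊗ k ⊗ m), r(r(m, m, q), m ⊗ q, m ⊗ q ⊗ m ⊗ q), k ⊗ (m ⊗ k) ⊗ m ⊗ q ⊗ m), t(t(m ⊗ q ⊗ k, k ⊗ m ⊗ q, (m ⊗ k) ⊗ m), r(k ⊗ k ⊗ k, m, k), q))  →  t(k ⊗ k ⊗ m ⊗ m ⊗ q ⊗ r(m ⊗ m ⊗ m, k ⊗ q, k ⊗ k) ⊗ t(k ⊗ k ⊗ m ⊗ q, q ⊗ q, r(k, m, m)), r(t(k ⊗ m ⊗ m ⊗ q, t(m, k, q), k ⊗ m ⊗ q), r(r(m, m, q), m ⊗ q, m ⊗ m ⊗ q ⊗ q), k ⊗ k ⊗ m ⊗ m ⊗ m ⊗ q), t(t(k ⊗ m ⊗ q, k ⊗ m ⊗ q, k ⊗ m ⊗ m), r(k ⊗ k ⊗ k, m, k), q))
  Sort arguments:  k ⊗ q ⊗ t(k ⊗ k ⊗ m ⊗ m ⊗ q ⊗ r(m ⊗ m ⊗ m, k ⊗ q, k ⊗ k) ⊗ t(k ⊗ k ⊗ m ⊗ q, q ⊗ q, r(k, m, m)), r(t(k ⊗ m ⊗ m ⊗ q, t(m, k, q), k ⊗ m ⊗ q), r(r(m, m, q), m ⊗ q, m ⊗ m ⊗ q ⊗ q), k ⊗ k ⊗ m ⊗ m ⊗ m ⊗ q), t(t(k ⊗ m ⊗ q, k ⊗ m ⊗ q, k ⊗ m ⊗ m), r(k ⊗ k ⊗ k, m, k), q))
Right:  (k ⊗ q) ⊗ t(t((m ⊗ k) ⊗ (k ⊗ q), q ⊗ q, r(k, m, m)) ⊗ m ⊗ (k ⊗ k) ⊗ q ⊗ r(m ⊗ m ⊗ m, q ⊗ k, k ⊗ k) ⊗ m, r(t(k ⊗ (m ⊗ q) ⊗ m, t(m, k, q), m ⊗ k ⊗ q), r(r(m, m, q), m ⊗ q, q ⊗ q ⊗ m ⊗ m), k ⊗ m ⊗ q ⊗ m ⊗ m ⊗ k), t(t(q ⊗ (k ⊗ m), k ⊗ m ⊗ q, m ⊗ m ⊗ k), r(k ⊗ k ⊗ k, m, k), q))
  Merge nested applications:  k ⊗ q ⊗ t(t((m ⊗ k) ⊗ (k ⊗ q), q ⊗ q, r(k, m, m)) ⊗ m ⊗ (k ⊗ k) ⊗ q ⊗ r(m ⊗ m ⊗ m, q ⊗ k, k ⊗ k) ⊗ m, r(t(k ⊗ (m ⊗ q) ⊗ m, t(m, k, q), m ⊗ k ⊗ q), r(r(m, m, q), m ⊗ q, q ⊗ q ⊗ m ⊗ m), k ⊗ m ⊗ q ⊗ m ⊗ m ⊗ k), t(t(q ⊗ (k ⊗ m), k ⊗ m ⊗ q, m ⊗ m ⊗ k), r(k ⊗ k ⊗ k, m, k), q))
  Simplify inside:  t(t((m ⊗ k) ⊗ (k ⊗ q), q ⊗ q, r(k, m, m)) ⊗ m ⊗ (k ⊗ k) ⊗ q ⊗ r(m ⊗ m ⊗ m, q ⊗ k, k ⊗ k) ⊗ m, r(t(k ⊗ (m ⊗ q) ⊗ m, t(m, k, q), m ⊗ k ⊗ q), r(r(m, m, q), m ⊗ q, q ⊗ q ⊗ m ⊗ m), k ⊗ m ⊗ q ⊗ m ⊗ m ⊗ k), t(t(q ⊗ (k ⊗ m), k ⊗ m ⊗ q, m ⊗ m ⊗ k), r(k ⊗ k ⊗ k, m, k), q))  →  t(k ⊗ k ⊗ m ⊗ m ⊗ q ⊗ r(m ⊗ m ⊗ m, k ⊗ q, k ⊗ k) ⊗ t(k ⊗ k ⊗ m ⊗ q, q ⊗ q, r(k, m, m)), r(t(k ⊗ m ⊗ m ⊗ q, t(m, k, q), k ⊗ m ⊗ q), r(r(m, m, q), m ⊗ q, m ⊗ m ⊗ q ⊗ q), k ⊗ k ⊗ m ⊗ m ⊗ m ⊗ q), t(t(k ⊗ m ⊗ q, k ⊗ m ⊗ q, k ⊗ m ⊗ m), r(k ⊗ k ⊗ k, m, k), q))
  Sort arguments:  k ⊗ q ⊗ t(k ⊗ k ⊗ m ⊗ m ⊗ q ⊗ r(m ⊗ m ⊗ m, k ⊗ q, k ⊗ k) ⊗ t(k ⊗ k ⊗ m ⊗ q, q ⊗ q, r(k, m, m)), r(t(k ⊗ m ⊗ m ⊗ q, t(m, k, q), k ⊗ m ⊗ q), r(r(m, m, q), m ⊗ q, m ⊗ m ⊗ q ⊗ q), k ⊗ k ⊗ m ⊗ m ⊗ m ⊗ q), t(t(k ⊗ m ⊗ q, k ⊗ m ⊗ q, k ⊗ m ⊗ m), r(k ⊗ k ⊗ k, m, k), q))

Answer: yes — both canonical forms are k ⊗ q ⊗ t(k ⊗ k ⊗ m ⊗ m ⊗ q ⊗ r(m ⊗ m ⊗ m, k ⊗ q, k ⊗ k) ⊗ t(k ⊗ k ⊗ m ⊗ q, q ⊗ q, r(k, m, m)), r(t(k ⊗ m ⊗ m ⊗ q, t(m, k, q), k ⊗ m ⊗ q), r(r(m, m, q), m ⊗ q, m ⊗ m ⊗ q ⊗ q), k ⊗ k ⊗ m ⊗ m ⊗ m ⊗ q), t(t(k ⊗ m ⊗ q, k ⊗ m ⊗ q, k ⊗ m ⊗ m), r(k ⊗ k ⊗ k, m, k), q))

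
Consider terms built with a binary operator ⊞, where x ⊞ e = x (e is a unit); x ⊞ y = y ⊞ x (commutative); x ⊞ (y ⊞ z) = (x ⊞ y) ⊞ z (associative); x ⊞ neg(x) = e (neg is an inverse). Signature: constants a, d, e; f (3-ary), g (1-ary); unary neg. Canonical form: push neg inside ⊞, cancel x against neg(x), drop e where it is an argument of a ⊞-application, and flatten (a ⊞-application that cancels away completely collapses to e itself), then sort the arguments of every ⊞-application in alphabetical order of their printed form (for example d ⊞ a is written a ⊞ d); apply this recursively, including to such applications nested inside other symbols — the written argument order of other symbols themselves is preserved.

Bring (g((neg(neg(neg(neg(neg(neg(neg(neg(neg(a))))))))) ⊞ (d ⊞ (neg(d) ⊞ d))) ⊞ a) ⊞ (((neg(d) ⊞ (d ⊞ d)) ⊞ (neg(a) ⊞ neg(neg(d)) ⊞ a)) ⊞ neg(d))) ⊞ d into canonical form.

Push neg inside:  distribute neg over ⊞ and collapse double neg
Cancel:  a cancels
Combine occurrences:  g(d) ⊞ d ⊞ d
Sort arguments:  d ⊞ d ⊞ g(d)

Answer: d ⊞ d ⊞ g(d)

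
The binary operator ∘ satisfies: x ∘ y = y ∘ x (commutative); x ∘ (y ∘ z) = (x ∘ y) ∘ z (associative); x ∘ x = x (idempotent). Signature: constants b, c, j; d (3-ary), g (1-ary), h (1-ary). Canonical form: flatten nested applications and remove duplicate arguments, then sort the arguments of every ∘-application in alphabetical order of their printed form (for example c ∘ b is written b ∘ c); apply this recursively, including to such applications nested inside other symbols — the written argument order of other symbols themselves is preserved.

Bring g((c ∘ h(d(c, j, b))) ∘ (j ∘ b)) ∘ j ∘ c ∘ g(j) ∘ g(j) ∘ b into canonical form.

Canonicalize subterm:  g((c ∘ h(d(c, j, b))) ∘ (j ∘ b))  →  g(b ∘ c ∘ h(d(c, j, b)) ∘ j)
Deduplicate:  drop duplicate g(j)
Sort:  b ∘ c ∘ g(b ∘ c ∘ h(d(c, j, b)) ∘ j) ∘ g(j) ∘ j

Answer: b ∘ c ∘ g(b ∘ c ∘ h(d(c, j, b)) ∘ j) ∘ g(j) ∘ j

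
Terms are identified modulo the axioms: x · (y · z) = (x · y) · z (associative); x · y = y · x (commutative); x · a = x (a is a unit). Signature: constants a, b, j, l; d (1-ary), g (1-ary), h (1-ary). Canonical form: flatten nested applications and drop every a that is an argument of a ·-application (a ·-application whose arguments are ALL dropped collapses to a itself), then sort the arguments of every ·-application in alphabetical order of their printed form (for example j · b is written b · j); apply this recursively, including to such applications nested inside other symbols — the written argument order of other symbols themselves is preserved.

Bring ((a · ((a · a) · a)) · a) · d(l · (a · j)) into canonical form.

Answer: d(j · l)

Derivation:
Merge nested applications:  a · a · a · a · a · d(l · (a · j))
Inside:  d(l · (a · j))  →  d(j · l)
Drop the unit:  drop a (×5)
Sort:  d(j · l)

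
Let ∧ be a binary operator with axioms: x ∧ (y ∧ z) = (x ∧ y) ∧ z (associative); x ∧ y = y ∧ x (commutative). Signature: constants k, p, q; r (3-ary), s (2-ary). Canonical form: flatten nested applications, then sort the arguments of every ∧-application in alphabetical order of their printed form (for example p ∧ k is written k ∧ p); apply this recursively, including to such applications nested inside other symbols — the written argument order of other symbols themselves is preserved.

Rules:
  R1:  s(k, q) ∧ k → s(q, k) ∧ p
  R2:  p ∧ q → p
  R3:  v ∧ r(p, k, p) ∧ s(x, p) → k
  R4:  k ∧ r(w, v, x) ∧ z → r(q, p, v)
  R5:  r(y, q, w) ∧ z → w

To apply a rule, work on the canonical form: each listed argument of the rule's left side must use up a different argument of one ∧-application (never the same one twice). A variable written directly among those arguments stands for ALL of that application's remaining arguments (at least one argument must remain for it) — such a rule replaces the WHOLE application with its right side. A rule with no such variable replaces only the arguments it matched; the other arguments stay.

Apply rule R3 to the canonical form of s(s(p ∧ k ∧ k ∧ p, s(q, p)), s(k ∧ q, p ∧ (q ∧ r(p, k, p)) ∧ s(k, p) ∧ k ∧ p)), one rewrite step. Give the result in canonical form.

Answer: s(s(k ∧ k ∧ p ∧ p, s(q, p)), s(k ∧ q, k))

Derivation:
Canonical form:  s(s(k ∧ k ∧ p ∧ p, s(q, p)), s(k ∧ q, k ∧ p ∧ p ∧ q ∧ r(p, k, p) ∧ s(k, p)))
R3 matches:  uses r(p, k, p), s(k, p);  v := k ∧ p ∧ p ∧ q, x := k
The extension variable absorbs all remaining arguments, so the whole application is rewritten.
New term:  s(s(k ∧ k ∧ p ∧ p, s(q, p)), s(k ∧ q, k))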